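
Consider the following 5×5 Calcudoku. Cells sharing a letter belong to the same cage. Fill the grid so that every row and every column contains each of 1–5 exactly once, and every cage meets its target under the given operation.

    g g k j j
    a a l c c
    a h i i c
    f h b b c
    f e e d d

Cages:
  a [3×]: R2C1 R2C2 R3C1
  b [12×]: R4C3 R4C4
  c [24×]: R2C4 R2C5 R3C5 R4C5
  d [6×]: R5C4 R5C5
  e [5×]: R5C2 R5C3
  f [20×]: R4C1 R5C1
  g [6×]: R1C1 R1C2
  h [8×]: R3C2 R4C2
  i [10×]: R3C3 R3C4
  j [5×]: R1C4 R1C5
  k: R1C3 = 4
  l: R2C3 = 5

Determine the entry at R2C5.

4

K is a freebie, leaving R1C3 = 4.
Cage a has product 3, leaving R2C1 = 3.
Cage a has product 3; hence R2C2 = 1.
Cage l is given, which forces R2C3 = 5.
The 3 cells of cage a must have product 3, which forces R3C1 = 1.
5 is placed in column 3, leaving R3C3 = 2.
Row 3 already has 2; hence R3C4 = 5.
Column 3 now contains 4, so R4C3 = 3.
Row 4 now contains 3; hence R4C4 = 4.
1 is placed in column 2, so R5C2 = 5.
5 is placed in column 3, leaving R5C3 = 1.
Column 1 now contains 3; hence R1C1 = 2.
Cage g's pair has product 6; hence R1C2 = 3.
5 is placed in column 4, which forces R1C4 = 1.
The two cells of cage j must have product 5, which forces R1C5 = 5.
4 is placed in column 4; hence R2C4 = 2.
Cage c needs product 24, so R2C5 = 4.
Row 3 already has 2, leaving R3C2 = 4.
Cage c has product 24, which forces R3C5 = 3.
Row 4 already has 4, so R4C1 = 5.
Row 4 already has 4, so R4C2 = 2.
The 4 cells of cage c must have product 24; hence R4C5 = 1.
Row 5 now contains 5, which forces R5C1 = 4.
Column 4 already has 2; hence R5C4 = 3.
Column 5 already has 3, so R5C5 = 2.
Filled in: 2 3 4 1 5 / 3 1 5 2 4 / 1 4 2 5 3 / 5 2 3 4 1 / 4 5 1 3 2.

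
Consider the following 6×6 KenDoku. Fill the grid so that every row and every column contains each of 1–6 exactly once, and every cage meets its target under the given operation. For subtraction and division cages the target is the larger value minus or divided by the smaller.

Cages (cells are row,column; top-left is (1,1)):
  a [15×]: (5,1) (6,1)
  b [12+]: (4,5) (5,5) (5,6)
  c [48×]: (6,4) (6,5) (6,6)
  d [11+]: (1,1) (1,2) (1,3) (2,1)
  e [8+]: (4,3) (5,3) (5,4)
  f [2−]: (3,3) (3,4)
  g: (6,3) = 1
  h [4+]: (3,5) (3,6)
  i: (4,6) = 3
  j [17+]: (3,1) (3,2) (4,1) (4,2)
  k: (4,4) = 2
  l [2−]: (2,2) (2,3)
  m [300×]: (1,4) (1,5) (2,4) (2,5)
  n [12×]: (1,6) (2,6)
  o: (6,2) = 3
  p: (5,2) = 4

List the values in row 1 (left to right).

Cage k is given, which forces (4,4) = 2.
Cage i is a single given cell, which forces (4,6) = 3.
P is a freebie, so (5,2) = 4.
Cage o is a single given cell, which forces (6,2) = 3.
G is a freebie; hence (6,3) = 1.
Cage h needs two cells with sum 4, which forces (3,5) = 3.
Column 6 already has 3; hence (3,6) = 1.
Cage a needs two cells with product 15, leaving (5,1) = 3.
Row 5 now contains 3, so (5,3) = 2.
Cage e needs sum 8; hence (5,4) = 1.
Row 6 now contains 3, which forces (6,1) = 5.
The 3 cells of cage e must have sum 8; hence (4,3) = 5.
Cage b needs sum 12, which forces (4,5) = 1.
The 4 cells of cage j must have sum 17, leaving (3,1) = 2.
The 4 cells of cage j must have sum 17, leaving (3,2) = 5.
Cage j has sum 17, leaving (4,1) = 4.
Row 4 already has 1; hence (4,2) = 6.
Cage d has sum 11; hence (1,1) = 6.
The 4 cells of cage d must have sum 11, so (1,2) = 1.
Cage d needs sum 11, so (1,3) = 3.
3 is placed in row 1, leaving (1,4) = 5.
Row 1 already has 6; hence (1,6) = 2.
Column 1 already has 4, which forces (2,1) = 1.
Column 2 now contains 1, so (2,2) = 2.
3 is placed in column 3, leaving (2,3) = 4.
Row 2 already has 4, so (2,5) = 5.
Column 6 now contains 2; hence (2,6) = 6.
4 is placed in column 3, so (3,3) = 6.
Row 3 already has 6; hence (3,4) = 4.
Column 5 already has 5, so (5,5) = 6.
Column 6 already has 6, leaving (5,6) = 5.
Column 4 now contains 4, which forces (6,4) = 6.
Column 6 already has 6, leaving (6,6) = 4.
Row 1 now contains 2, which forces (1,5) = 4.
Row 2 already has 6, so (2,4) = 3.
4 is placed in row 6, so (6,5) = 2.
Completed grid: 6 1 3 5 4 2 / 1 2 4 3 5 6 / 2 5 6 4 3 1 / 4 6 5 2 1 3 / 3 4 2 1 6 5 / 5 3 1 6 2 4.

6 1 3 5 4 2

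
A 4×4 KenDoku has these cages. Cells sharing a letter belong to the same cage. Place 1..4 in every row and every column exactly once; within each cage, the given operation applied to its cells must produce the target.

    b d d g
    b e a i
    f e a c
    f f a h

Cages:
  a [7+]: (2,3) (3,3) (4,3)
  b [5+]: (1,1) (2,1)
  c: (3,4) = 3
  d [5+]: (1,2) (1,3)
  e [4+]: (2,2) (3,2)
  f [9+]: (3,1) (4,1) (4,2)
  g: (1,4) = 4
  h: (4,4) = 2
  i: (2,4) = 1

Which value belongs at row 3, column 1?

Cage g is a single given cell; hence (1,4) = 4.
Cage i is a single given cell, so (2,4) = 1.
Cage c is a single given cell, so (3,4) = 3.
Cage h is given, leaving (4,4) = 2.
Row 2 already has 1; hence (2,2) = 3.
Row 3 already has 3, leaving (3,2) = 1.
Column 2 now contains 3; hence (4,2) = 4.
Row 4 now contains 4; hence (4,3) = 1.
Column 2 now contains 3; hence (1,2) = 2.
The two cells of cage d must have sum 5, so (1,3) = 3.
Cage f has sum 9, so (3,1) = 2.
2 is placed in row 3, which forces (3,3) = 4.
Row 4 now contains 1, so (4,1) = 3.
3 is placed in row 1, so (1,1) = 1.
2 is placed in column 1, so (2,1) = 4.
Column 3 already has 4, so (2,3) = 2.
Completed grid: 1 2 3 4 / 4 3 2 1 / 2 1 4 3 / 3 4 1 2.

2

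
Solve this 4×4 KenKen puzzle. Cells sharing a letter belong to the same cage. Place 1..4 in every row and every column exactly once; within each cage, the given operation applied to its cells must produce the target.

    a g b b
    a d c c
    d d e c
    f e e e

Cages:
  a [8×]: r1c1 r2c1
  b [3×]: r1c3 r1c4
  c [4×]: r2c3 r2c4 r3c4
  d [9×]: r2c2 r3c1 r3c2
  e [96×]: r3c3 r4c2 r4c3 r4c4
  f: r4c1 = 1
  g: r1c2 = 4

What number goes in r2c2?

Cage g is given, leaving r1c2 = 4.
Cage d needs product 9, so r2c2 = 3.
The 3 cells of cage d must have product 9, so r3c1 = 3.
The 3 cells of cage d must have product 9, which forces r3c2 = 1.
Cage e has product 96, leaving r3c3 = 4.
1 is placed in row 3; hence r3c4 = 2.
Cage f is given, which forces r4c1 = 1.
Column 2 now contains 3, so r4c2 = 2.
Row 4 now contains 2; hence r4c3 = 3.
3 is placed in row 4; hence r4c4 = 4.
4 is placed in row 1; hence r1c1 = 2.
Column 3 now contains 3, which forces r1c3 = 1.
Cage b needs two cells with product 3, which forces r1c4 = 3.
The two cells of cage a must have product 8; hence r2c1 = 4.
Cage c needs product 4, leaving r2c3 = 2.
Column 4 now contains 4, leaving r2c4 = 1.
The full grid is 2 4 1 3 / 4 3 2 1 / 3 1 4 2 / 1 2 3 4.

3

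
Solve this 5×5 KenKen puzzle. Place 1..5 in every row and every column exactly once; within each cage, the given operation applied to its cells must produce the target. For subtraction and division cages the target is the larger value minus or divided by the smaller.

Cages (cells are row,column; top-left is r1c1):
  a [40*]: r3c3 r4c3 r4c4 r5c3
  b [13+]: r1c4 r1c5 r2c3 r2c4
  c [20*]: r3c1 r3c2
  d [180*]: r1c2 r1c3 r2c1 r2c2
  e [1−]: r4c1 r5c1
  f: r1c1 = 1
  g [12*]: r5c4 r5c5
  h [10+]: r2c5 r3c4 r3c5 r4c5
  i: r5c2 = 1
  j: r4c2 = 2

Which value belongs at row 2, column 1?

F is a freebie, which forces r1c1 = 1.
J is a freebie; hence r4c2 = 2.
I is a freebie, which forces r5c2 = 1.
Column 1 needs a 2, and only r5c1 is open for it.
The 4 cells of cage a must have product 40, leaving r3c3 = 2.
Cage e's pair has difference 1, so r4c1 = 3.
The 4 cells of cage d must have product 180; hence r1c3 = 3.
Cage d needs product 180; hence r2c2 = 3.
In row 5, 5 can only go at r5c3, so r5c3 = 5.
In row 1, 4 can only go at r1c2, so r1c2 = 4.
Cage d needs product 180, so r2c1 = 5.
Row 2 now contains 5, which forces r2c4 = 2.
Row 2 now contains 2, leaving r2c5 = 1.
Cage c's pair has product 20, leaving r3c1 = 4.
4 is placed in column 2, leaving r3c2 = 5.
Row 3 now contains 4; hence r3c5 = 3.
Column 5 already has 3, which forces r5c5 = 4.
Column 4 already has 2, so r1c4 = 5.
Cage b needs sum 13, so r1c5 = 2.
Row 2 already has 1; hence r2c3 = 4.
3 is placed in row 3; hence r3c4 = 1.
Column 3 already has 4; hence r4c3 = 1.
Column 4 now contains 1; hence r4c4 = 4.
4 is placed in column 5; hence r4c5 = 5.
Row 5 already has 4, leaving r5c4 = 3.
Filled in: 1 4 3 5 2 / 5 3 4 2 1 / 4 5 2 1 3 / 3 2 1 4 5 / 2 1 5 3 4.

5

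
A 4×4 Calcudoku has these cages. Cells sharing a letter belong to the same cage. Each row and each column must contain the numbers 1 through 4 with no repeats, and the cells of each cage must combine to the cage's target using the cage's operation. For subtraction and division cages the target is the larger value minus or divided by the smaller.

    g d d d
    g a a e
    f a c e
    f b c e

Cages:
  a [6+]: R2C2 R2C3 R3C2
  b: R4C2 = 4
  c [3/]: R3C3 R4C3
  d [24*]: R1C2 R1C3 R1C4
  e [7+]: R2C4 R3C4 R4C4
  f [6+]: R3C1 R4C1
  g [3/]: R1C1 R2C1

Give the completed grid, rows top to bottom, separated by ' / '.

Cage b is given, leaving R4C2 = 4.
Cage f's pair has sum 6, leaving R3C1 = 4.
Row 4 already has 4, leaving R4C1 = 2.
Row 4 now contains 2; hence R4C4 = 1.
Cage e needs sum 7, so R2C4 = 4.
Cage c needs two cells with quotient 3, which forces R3C3 = 1.
Column 4 already has 1, leaving R3C4 = 2.
1 is placed in row 4, leaving R4C3 = 3.
The 3 cells of cage d must have product 24; hence R1C2 = 2.
Cage d has product 24, so R1C3 = 4.
2 is placed in column 4, so R1C4 = 3.
The 3 cells of cage a must have sum 6; hence R2C2 = 1.
Column 3 already has 3, which forces R2C3 = 2.
Row 3 already has 2, leaving R3C2 = 3.
3 is placed in row 1, so R1C1 = 1.
1 is placed in row 2, which forces R2C1 = 3.

1 2 4 3 / 3 1 2 4 / 4 3 1 2 / 2 4 3 1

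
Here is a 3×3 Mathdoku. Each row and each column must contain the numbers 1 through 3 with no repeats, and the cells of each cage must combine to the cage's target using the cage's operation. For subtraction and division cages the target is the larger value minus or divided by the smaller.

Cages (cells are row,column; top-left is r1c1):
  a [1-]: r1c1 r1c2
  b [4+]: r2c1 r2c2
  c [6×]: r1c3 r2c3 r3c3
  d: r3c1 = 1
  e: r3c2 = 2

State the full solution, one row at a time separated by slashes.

2 3 1 / 3 1 2 / 1 2 3

D is a freebie, leaving r3c1 = 1.
E is a freebie, so r3c2 = 2.
Row 3 already has 2, leaving r3c3 = 3.
Cage a needs two cells with difference 1, so r1c1 = 2.
2 is placed in row 1, which forces r1c3 = 1.
Column 1 already has 1, which forces r2c1 = 3.
The two cells of cage b must have sum 4, leaving r2c2 = 1.
Column 3 already has 1; hence r2c3 = 2.
1 is placed in row 1, which forces r1c2 = 3.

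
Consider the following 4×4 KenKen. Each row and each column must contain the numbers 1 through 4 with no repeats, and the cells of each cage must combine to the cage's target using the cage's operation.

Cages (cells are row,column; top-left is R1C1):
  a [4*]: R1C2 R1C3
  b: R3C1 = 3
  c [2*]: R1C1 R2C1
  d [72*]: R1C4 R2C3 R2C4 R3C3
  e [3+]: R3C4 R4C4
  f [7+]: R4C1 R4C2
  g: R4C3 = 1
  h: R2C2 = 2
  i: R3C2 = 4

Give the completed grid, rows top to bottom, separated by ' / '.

2 1 4 3 / 1 2 3 4 / 3 4 2 1 / 4 3 1 2

Cage h is a single given cell; hence R2C2 = 2.
Cage b is given, leaving R3C1 = 3.
I is a freebie, which forces R3C2 = 4.
Row 3 now contains 4, so R3C3 = 2.
Row 3 already has 2, which forces R3C4 = 1.
3 is placed in column 1, leaving R4C1 = 4.
Column 2 already has 4; hence R4C2 = 3.
Cage g is given, which forces R4C3 = 1.
Column 4 now contains 1, so R4C4 = 2.
Cage c needs two cells with product 2, so R1C1 = 2.
Column 2 already has 4; hence R1C2 = 1.
1 is placed in column 3, leaving R1C3 = 4.
Cage d has product 72, so R1C4 = 3.
2 is placed in row 2; hence R2C1 = 1.
Cage d has product 72, which forces R2C3 = 3.
The 4 cells of cage d must have product 72, which forces R2C4 = 4.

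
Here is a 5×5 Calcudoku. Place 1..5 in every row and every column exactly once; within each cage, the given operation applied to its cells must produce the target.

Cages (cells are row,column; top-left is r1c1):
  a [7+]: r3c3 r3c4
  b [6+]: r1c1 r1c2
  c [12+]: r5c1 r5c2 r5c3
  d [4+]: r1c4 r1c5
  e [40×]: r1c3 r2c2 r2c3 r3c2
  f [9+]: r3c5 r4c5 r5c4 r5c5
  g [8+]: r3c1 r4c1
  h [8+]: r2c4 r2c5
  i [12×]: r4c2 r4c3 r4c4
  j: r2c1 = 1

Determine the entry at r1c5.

Cage j is a single given cell, which forces r2c1 = 1.
The only place for 2 in row 4 is r4c5.
Row 4 needs a 5, and only r4c1 is open for it.
Column 1 now contains 5, so r3c1 = 3.
Column 1 already has 3, leaving r5c1 = 4.
Column 1 already has 4, leaving r1c1 = 2.
The two cells of cage b must have sum 6, leaving r1c2 = 4.
Cage e needs product 40; hence r2c3 = 4.
The 3 cells of cage i must have product 12, so r4c4 = 4.
The only place for 5 in row 1 is r1c3.
Cage e needs product 40, so r2c2 = 2.
Cage e needs product 40, so r3c2 = 1.
Column 3 now contains 5; hence r3c3 = 2.
The two cells of cage a must have sum 7, so r3c4 = 5.
1 is placed in row 3; hence r3c5 = 4.
1 is placed in column 2, which forces r4c2 = 3.
3 is placed in row 4; hence r4c3 = 1.
The 3 cells of cage c must have sum 12; hence r5c2 = 5.
Column 3 now contains 5, so r5c3 = 3.
5 is placed in row 5, leaving r5c5 = 1.
The two cells of cage d must have sum 4, leaving r1c4 = 1.
Column 5 now contains 1, which forces r1c5 = 3.
5 is placed in column 4, which forces r2c4 = 3.
The two cells of cage h must have sum 8, which forces r2c5 = 5.
Row 5 now contains 1, which forces r5c4 = 2.
The full grid is 2 4 5 1 3 / 1 2 4 3 5 / 3 1 2 5 4 / 5 3 1 4 2 / 4 5 3 2 1.

3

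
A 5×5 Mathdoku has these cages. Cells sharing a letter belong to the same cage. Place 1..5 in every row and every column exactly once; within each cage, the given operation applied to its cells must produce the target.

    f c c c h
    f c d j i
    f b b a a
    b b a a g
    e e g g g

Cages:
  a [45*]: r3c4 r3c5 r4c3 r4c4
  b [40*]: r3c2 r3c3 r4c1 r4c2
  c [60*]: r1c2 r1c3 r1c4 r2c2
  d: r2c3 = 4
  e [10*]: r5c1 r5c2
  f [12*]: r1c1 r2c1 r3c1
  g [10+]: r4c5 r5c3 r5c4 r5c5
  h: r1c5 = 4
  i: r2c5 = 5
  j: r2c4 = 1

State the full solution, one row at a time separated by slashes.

H is a freebie, leaving r1c5 = 4.
Cage d is given, leaving r2c3 = 4.
J is a freebie, which forces r2c4 = 1.
I is a freebie, leaving r2c5 = 5.
Cage f needs product 12, so r1c1 = 1.
1 is placed in row 2, leaving r2c1 = 3.
Cage c has product 60; hence r2c2 = 2.
The 3 cells of cage f must have product 12, which forces r3c1 = 4.
2 is placed in column 2, so r5c2 = 5.
Column 2 now contains 5, which forces r1c2 = 3.
Column 2 now contains 5, leaving r3c2 = 1.
Row 3 now contains 1, leaving r3c5 = 3.
The 4 cells of cage b must have product 40; hence r4c2 = 4.
Row 5 already has 5, so r5c1 = 2.
Cage g has sum 10; hence r5c4 = 4.
Row 5 now contains 2, leaving r5c5 = 1.
Cage b needs product 40; hence r3c3 = 2.
Row 3 now contains 3, which forces r3c4 = 5.
Column 1 already has 2, which forces r4c1 = 5.
The 4 cells of cage a must have product 45, leaving r4c3 = 1.
Cage a has product 45; hence r4c4 = 3.
Column 5 now contains 1, so r4c5 = 2.
Row 5 now contains 1; hence r5c3 = 3.
2 is placed in column 3, which forces r1c3 = 5.
5 is placed in column 4; hence r1c4 = 2.

1 3 5 2 4 / 3 2 4 1 5 / 4 1 2 5 3 / 5 4 1 3 2 / 2 5 3 4 1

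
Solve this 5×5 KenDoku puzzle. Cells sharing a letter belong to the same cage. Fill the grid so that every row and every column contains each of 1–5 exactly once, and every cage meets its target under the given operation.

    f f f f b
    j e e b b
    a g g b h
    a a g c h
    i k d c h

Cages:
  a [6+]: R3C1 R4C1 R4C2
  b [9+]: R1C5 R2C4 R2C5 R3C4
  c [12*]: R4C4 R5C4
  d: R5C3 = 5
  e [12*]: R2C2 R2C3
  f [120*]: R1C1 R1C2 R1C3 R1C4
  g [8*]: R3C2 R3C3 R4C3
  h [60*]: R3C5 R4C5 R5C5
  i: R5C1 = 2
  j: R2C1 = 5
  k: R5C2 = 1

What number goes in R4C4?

J is a freebie, so R2C1 = 5.
Cage i is a single given cell, which forces R5C1 = 2.
Cage k is given; hence R5C2 = 1.
Cage d is given; hence R5C3 = 5.
The 3 cells of cage a must have sum 6, leaving R4C2 = 2.
2 is placed in column 2, so R3C2 = 4.
Cage g needs product 8, which forces R3C3 = 2.
The 3 cells of cage g must have product 8, which forces R4C3 = 1.
The 4 cells of cage f must have product 120, which forces R1C2 = 5.
The 4 cells of cage f must have product 120, so R1C4 = 2.
4 is placed in column 2, leaving R2C2 = 3.
Cage e's pair has product 12, leaving R2C3 = 4.
4 is placed in row 2, which forces R2C4 = 1.
Row 2 now contains 1, leaving R2C5 = 2.
Cage a has sum 6; hence R3C1 = 1.
Row 4 already has 1, so R4C1 = 3.
3 is placed in row 4; hence R4C4 = 4.
Row 4 already has 4, which forces R4C5 = 5.
4 is placed in column 4; hence R5C4 = 3.
3 is placed in row 5; hence R5C5 = 4.
3 is placed in column 1, which forces R1C1 = 4.
Column 3 now contains 4, so R1C3 = 3.
The 4 cells of cage b must have sum 9, which forces R1C5 = 1.
Column 4 now contains 3; hence R3C4 = 5.
5 is placed in column 5, so R3C5 = 3.
Filled in: 4 5 3 2 1 / 5 3 4 1 2 / 1 4 2 5 3 / 3 2 1 4 5 / 2 1 5 3 4.

4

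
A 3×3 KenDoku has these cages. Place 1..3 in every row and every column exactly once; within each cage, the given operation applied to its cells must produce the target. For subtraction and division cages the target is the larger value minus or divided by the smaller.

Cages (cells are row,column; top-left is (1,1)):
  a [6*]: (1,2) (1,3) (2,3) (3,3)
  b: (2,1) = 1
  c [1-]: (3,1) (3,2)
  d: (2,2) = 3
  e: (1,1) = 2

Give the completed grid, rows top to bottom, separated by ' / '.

Cage e is a single given cell, which forces (1,1) = 2.
Cage a needs product 6, so (1,2) = 1.
Row 1 already has 2, so (1,3) = 3.
Cage b is given, which forces (2,1) = 1.
Cage d is given; hence (2,2) = 3.
Row 2 now contains 1; hence (2,3) = 2.
Column 1 already has 1, which forces (3,1) = 3.
Column 2 now contains 3; hence (3,2) = 2.
Column 3 already has 2, which forces (3,3) = 1.

2 1 3 / 1 3 2 / 3 2 1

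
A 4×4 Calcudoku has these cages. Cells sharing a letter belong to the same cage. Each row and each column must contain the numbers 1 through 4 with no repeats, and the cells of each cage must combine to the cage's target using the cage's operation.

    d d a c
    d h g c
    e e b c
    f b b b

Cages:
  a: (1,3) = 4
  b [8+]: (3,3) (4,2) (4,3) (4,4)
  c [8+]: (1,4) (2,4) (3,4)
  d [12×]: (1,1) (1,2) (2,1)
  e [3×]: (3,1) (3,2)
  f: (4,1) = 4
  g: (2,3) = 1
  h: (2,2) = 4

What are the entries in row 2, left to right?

A is a freebie, so (1,3) = 4.
Cage h is a single given cell, leaving (2,2) = 4.
Cage g is given, which forces (2,3) = 1.
1 is placed in row 2; hence (2,4) = 3.
Column 3 already has 1, which forces (3,3) = 2.
Cage f is a single given cell, so (4,1) = 4.
2 is placed in column 3; hence (4,3) = 3.
The 3 cells of cage d must have product 12; hence (1,1) = 3.
Cage d needs product 12, leaving (1,2) = 2.
Column 4 now contains 3, leaving (1,4) = 1.
3 is placed in row 2, leaving (2,1) = 2.
Column 1 now contains 3; hence (3,1) = 1.
Row 3 now contains 1, so (3,2) = 3.
The 3 cells of cage c must have sum 8, which forces (3,4) = 4.
Column 2 now contains 2, leaving (4,2) = 1.
Column 4 now contains 1, which forces (4,4) = 2.
Completed grid: 3 2 4 1 / 2 4 1 3 / 1 3 2 4 / 4 1 3 2.

2 4 1 3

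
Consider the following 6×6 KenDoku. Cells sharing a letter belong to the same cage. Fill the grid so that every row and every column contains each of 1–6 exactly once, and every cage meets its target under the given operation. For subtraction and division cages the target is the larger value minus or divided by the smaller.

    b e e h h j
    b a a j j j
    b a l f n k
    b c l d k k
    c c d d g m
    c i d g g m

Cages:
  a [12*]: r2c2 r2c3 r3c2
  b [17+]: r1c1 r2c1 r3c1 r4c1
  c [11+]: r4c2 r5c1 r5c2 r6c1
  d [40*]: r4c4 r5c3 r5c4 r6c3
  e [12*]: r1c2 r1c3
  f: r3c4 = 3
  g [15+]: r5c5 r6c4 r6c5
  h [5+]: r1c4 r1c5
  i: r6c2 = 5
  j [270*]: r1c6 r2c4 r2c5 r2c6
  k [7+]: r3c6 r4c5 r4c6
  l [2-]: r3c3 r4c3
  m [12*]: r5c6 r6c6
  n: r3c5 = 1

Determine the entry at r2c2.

Cage j has product 270; hence r1c6 = 3.
F is a freebie, so r3c4 = 3.
Cage n is a single given cell, which forces r3c5 = 1.
I is a freebie, leaving r6c2 = 5.
The two cells of cage h must have sum 5; hence r1c4 = 1.
The two cells of cage h must have sum 5, so r1c5 = 4.
Cage j has product 270, so r2c5 = 3.
Column 5 now contains 4, so r4c5 = 2.
Cage k needs sum 7; hence r4c6 = 1.
Column 5 already has 3, which forces r6c5 = 6.
6 is placed in row 6; hence r6c6 = 2.
Column 6 already has 2, so r3c6 = 4.
Column 5 already has 6, so r5c5 = 5.
Column 6 already has 2; hence r5c6 = 6.
6 is placed in row 6, which forces r6c4 = 4.
Cage j has product 270, which forces r2c4 = 6.
Column 6 already has 6, which forces r2c6 = 5.
Column 4 now contains 4; hence r4c4 = 5.
Cage d needs product 40; hence r5c3 = 4.
Column 4 now contains 4, which forces r5c4 = 2.
4 is placed in row 6, so r6c3 = 1.
Cage a has product 12; hence r2c2 = 1.
1 is placed in column 3, so r2c3 = 2.
The 3 cells of cage a must have product 12; hence r3c2 = 6.
Cage l's pair has difference 2; hence r3c3 = 5.
Cage c has sum 11, leaving r4c2 = 4.
4 is placed in column 3; hence r4c3 = 3.
The 4 cells of cage c must have sum 11, leaving r5c1 = 1.
Cage c has sum 11; hence r5c2 = 3.
Row 6 already has 1; hence r6c1 = 3.
The 4 cells of cage b must have sum 17, leaving r1c1 = 5.
Column 2 now contains 6, so r1c2 = 2.
Column 3 now contains 2, which forces r1c3 = 6.
Row 2 now contains 2; hence r2c1 = 4.
Row 3 already has 5, which forces r3c1 = 2.
Row 4 already has 4; hence r4c1 = 6.
Completed grid: 5 2 6 1 4 3 / 4 1 2 6 3 5 / 2 6 5 3 1 4 / 6 4 3 5 2 1 / 1 3 4 2 5 6 / 3 5 1 4 6 2.

1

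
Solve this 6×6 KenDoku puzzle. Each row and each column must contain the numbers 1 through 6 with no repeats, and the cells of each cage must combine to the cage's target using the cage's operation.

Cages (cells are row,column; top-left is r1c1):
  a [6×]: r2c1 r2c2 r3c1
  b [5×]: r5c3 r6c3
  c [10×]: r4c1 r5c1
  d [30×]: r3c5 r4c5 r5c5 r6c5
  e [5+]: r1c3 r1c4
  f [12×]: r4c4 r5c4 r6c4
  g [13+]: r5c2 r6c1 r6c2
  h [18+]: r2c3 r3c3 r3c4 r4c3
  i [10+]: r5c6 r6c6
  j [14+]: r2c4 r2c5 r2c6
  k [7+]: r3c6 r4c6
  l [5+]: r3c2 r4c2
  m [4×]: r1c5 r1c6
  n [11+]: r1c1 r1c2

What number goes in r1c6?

1

Row 2 needs a 4, and only r2c3 is open for it.
In column 1, 4 can only go at r6c1, so r6c1 = 4.
Cage i's pair has sum 10, which forces r5c6 = 4.
4 is placed in row 6, so r6c6 = 6.
Cage m's pair has product 4, leaving r1c5 = 4.
4 is placed in column 6, which forces r1c6 = 1.
Cage g has sum 13, so r5c2 = 6.
Cage g needs sum 13; hence r6c2 = 3.
Cage n needs two cells with sum 11, so r1c1 = 6.
6 is placed in column 2, so r1c2 = 5.
Row 3 needs a 4, and only r3c2 is open for it.
Column 2 already has 4, so r4c2 = 1.
1 is placed in column 2, so r2c2 = 2.
In row 2, 1 can only go at r2c1, so r2c1 = 1.
Column 1 already has 1; hence r3c1 = 3.
The only place for 1 in row 3 is r3c5.
The only place for 4 in row 4 is r4c4.
The 3 cells of cage f must have product 12, so r5c4 = 3.
Cage f needs product 12, which forces r6c4 = 1.
The two cells of cage e must have sum 5, which forces r1c3 = 3.
3 is placed in column 4, which forces r1c4 = 2.
3 is placed in column 3; hence r4c3 = 6.
Cage d has product 30, leaving r4c5 = 3.
The two cells of cage b must have product 5, which forces r5c3 = 1.
Row 6 now contains 1, leaving r6c3 = 5.
Row 6 now contains 5, leaving r6c5 = 2.
Cage j has sum 14, leaving r2c6 = 3.
Column 3 now contains 5, which forces r3c3 = 2.
Cage h needs sum 18, leaving r3c4 = 6.
Row 3 now contains 2, so r3c6 = 5.
Column 6 now contains 5; hence r4c6 = 2.
Column 5 already has 2, which forces r5c5 = 5.
Column 4 already has 6, which forces r2c4 = 5.
5 is placed in column 5; hence r2c5 = 6.
2 is placed in row 4, leaving r4c1 = 5.
Row 5 now contains 5, leaving r5c1 = 2.
Filled in: 6 5 3 2 4 1 / 1 2 4 5 6 3 / 3 4 2 6 1 5 / 5 1 6 4 3 2 / 2 6 1 3 5 4 / 4 3 5 1 2 6.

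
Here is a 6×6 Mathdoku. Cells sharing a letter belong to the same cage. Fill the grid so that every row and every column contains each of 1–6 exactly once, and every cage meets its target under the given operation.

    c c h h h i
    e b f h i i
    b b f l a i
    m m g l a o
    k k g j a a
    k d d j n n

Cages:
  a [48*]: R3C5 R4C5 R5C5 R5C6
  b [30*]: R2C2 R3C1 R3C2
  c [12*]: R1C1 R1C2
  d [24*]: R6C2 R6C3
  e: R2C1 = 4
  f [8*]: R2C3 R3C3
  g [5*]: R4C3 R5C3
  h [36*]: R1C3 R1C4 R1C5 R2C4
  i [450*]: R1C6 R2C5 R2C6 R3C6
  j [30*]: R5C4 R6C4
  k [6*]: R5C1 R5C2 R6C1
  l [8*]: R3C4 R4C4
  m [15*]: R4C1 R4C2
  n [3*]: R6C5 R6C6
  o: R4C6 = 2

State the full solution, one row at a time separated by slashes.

6 2 3 1 4 5 / 4 1 2 3 5 6 / 5 6 4 2 1 3 / 3 5 1 4 6 2 / 1 3 5 6 2 4 / 2 4 6 5 3 1

E is a freebie, which forces R2C1 = 4.
Row 2 now contains 4, leaving R2C3 = 2.
The 4 cells of cage i must have product 450; hence R2C5 = 5.
Column 3 now contains 2, which forces R3C3 = 4.
Row 3 now contains 4; hence R3C4 = 2.
Column 4 already has 2; hence R4C4 = 4.
Cage o is a single given cell, which forces R4C6 = 2.
Column 3 now contains 4, which forces R6C3 = 6.
Row 6 now contains 6; hence R6C4 = 5.
5 is placed in column 4; hence R5C4 = 6.
The 4 cells of cage a must have product 48, which forces R5C5 = 2.
Cage a has product 48; hence R5C6 = 4.
Row 6 now contains 6, leaving R6C2 = 4.
The 4 cells of cage h must have product 36, so R1C3 = 3.
Cage h needs product 36, so R1C4 = 1.
Column 5 already has 2, leaving R1C5 = 4.
The 4 cells of cage h must have product 36, which forces R2C4 = 3.
Row 2 already has 3, so R2C6 = 6.
Cage k has product 6; hence R6C1 = 2.
Column 1 already has 2, which forces R1C1 = 6.
Cage c's pair has product 12, leaving R1C2 = 2.
Column 6 now contains 6, leaving R1C6 = 5.
6 is placed in row 2, leaving R2C2 = 1.
Column 1 now contains 6; hence R3C1 = 5.
Row 3 now contains 5, which forces R3C2 = 6.
Row 3 now contains 6, so R3C5 = 1.
Cage i has product 450, so R3C6 = 3.
5 is placed in column 1, leaving R4C1 = 3.
Row 4 already has 3, which forces R4C2 = 5.
5 is placed in row 4; hence R4C3 = 1.
Column 5 now contains 1, so R4C5 = 6.
Column 1 already has 3, which forces R5C1 = 1.
1 is placed in column 2, leaving R5C2 = 3.
Column 3 now contains 1, leaving R5C3 = 5.
Column 5 now contains 1, leaving R6C5 = 3.
Column 6 now contains 3, so R6C6 = 1.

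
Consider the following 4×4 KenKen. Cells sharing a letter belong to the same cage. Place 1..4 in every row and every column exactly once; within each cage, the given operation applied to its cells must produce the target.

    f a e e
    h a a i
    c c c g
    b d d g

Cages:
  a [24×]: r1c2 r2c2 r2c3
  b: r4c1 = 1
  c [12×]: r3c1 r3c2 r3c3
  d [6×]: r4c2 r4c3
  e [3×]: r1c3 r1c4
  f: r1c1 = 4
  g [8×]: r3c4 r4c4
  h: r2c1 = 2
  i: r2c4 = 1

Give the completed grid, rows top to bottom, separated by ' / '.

4 2 1 3 / 2 4 3 1 / 3 1 4 2 / 1 3 2 4

Cage f is a single given cell, leaving r1c1 = 4.
H is a freebie; hence r2c1 = 2.
Cage i is a single given cell, which forces r2c4 = 1.
Cage b is given; hence r4c1 = 1.
Cage a has product 24, so r1c2 = 2.
The two cells of cage e must have product 3, which forces r1c3 = 1.
Column 4 now contains 1, which forces r1c4 = 3.
Column 1 now contains 1; hence r3c1 = 3.
1 is placed in column 3, so r3c3 = 4.
Row 3 already has 4; hence r3c4 = 2.
Column 2 now contains 2, which forces r4c2 = 3.
Row 4 already has 3, leaving r4c3 = 2.
2 is placed in column 4, which forces r4c4 = 4.
3 is placed in column 2, leaving r2c2 = 4.
Column 3 already has 4, leaving r2c3 = 3.
Row 3 already has 4, which forces r3c2 = 1.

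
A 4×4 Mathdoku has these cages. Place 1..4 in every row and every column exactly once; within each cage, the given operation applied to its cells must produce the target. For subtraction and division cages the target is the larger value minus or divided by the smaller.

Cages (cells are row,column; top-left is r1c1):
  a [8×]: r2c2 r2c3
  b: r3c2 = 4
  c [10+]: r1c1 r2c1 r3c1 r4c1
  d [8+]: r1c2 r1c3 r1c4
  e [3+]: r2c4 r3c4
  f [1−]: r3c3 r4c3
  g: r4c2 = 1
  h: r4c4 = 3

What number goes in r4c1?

4

Cage b is a single given cell, leaving r3c2 = 4.
G is a freebie, leaving r4c2 = 1.
H is a freebie; hence r4c4 = 3.
Column 2 already has 1, leaving r1c2 = 3.
Column 2 already has 4; hence r2c2 = 2.
Cage a's pair has product 8, so r2c3 = 4.
Row 2 now contains 2, so r2c4 = 1.
1 is placed in column 4, which forces r3c4 = 2.
Column 3 already has 4, leaving r4c3 = 2.
Cage c needs sum 10; hence r1c1 = 2.
Column 3 already has 4, leaving r1c3 = 1.
1 is placed in column 4, leaving r1c4 = 4.
Row 2 now contains 1, leaving r2c1 = 3.
The 4 cells of cage c must have sum 10, which forces r3c1 = 1.
Column 3 already has 1, so r3c3 = 3.
Row 4 already has 2; hence r4c1 = 4.
Completed grid: 2 3 1 4 / 3 2 4 1 / 1 4 3 2 / 4 1 2 3.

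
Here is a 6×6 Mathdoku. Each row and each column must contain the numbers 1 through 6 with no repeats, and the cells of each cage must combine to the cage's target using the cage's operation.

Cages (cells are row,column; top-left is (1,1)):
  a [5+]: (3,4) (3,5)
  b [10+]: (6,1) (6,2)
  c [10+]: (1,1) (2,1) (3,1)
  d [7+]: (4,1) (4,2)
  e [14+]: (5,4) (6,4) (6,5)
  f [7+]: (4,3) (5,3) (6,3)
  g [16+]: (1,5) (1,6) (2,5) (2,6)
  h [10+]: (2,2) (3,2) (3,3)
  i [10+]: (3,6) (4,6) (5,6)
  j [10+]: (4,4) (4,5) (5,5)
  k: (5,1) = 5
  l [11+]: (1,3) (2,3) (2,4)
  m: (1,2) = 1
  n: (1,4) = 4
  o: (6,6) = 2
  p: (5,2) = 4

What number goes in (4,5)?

Cage m is a single given cell, leaving (1,2) = 1.
N is a freebie, so (1,4) = 4.
Cage k is given, which forces (5,1) = 5.
Cage p is given, which forces (5,2) = 4.
4 is placed in column 2, which forces (6,2) = 6.
Cage o is given, leaving (6,6) = 2.
Cage e has sum 14, leaving (5,4) = 6.
6 is placed in row 6, which forces (6,1) = 4.
4 is placed in row 6, leaving (6,3) = 1.
Column 1 now contains 4, leaving (4,1) = 2.
Cage d needs two cells with sum 7; hence (4,2) = 5.
Cage f needs sum 7, so (4,3) = 4.
Column 3 now contains 1; hence (5,3) = 2.
The 3 cells of cage h must have sum 10, so (3,3) = 5.
Cage j needs sum 10; hence (4,5) = 6.
Cage l needs sum 11, which forces (2,4) = 2.
The 3 cells of cage i must have sum 10; hence (3,6) = 6.
Row 2 now contains 2, so (2,2) = 3.
Row 2 already has 3, so (2,3) = 6.
Row 2 already has 3, which forces (2,5) = 5.
5 is placed in row 2, so (2,6) = 4.
The 3 cells of cage h must have sum 10, leaving (3,2) = 2.
Row 3 now contains 2, leaving (3,5) = 4.
Column 5 already has 5, so (6,5) = 3.
The 3 cells of cage c must have sum 10, so (1,1) = 6.
6 is placed in column 3, which forces (1,3) = 3.
Column 5 now contains 3, leaving (1,5) = 2.
Cage g has sum 16, so (1,6) = 5.
Row 2 now contains 6, leaving (2,1) = 1.
Cage c needs sum 10, so (3,1) = 3.
The two cells of cage a must have sum 5, so (3,4) = 1.
Cage j has sum 10, which forces (4,4) = 3.
Row 4 already has 3, which forces (4,6) = 1.
Column 5 now contains 3, so (5,5) = 1.
1 is placed in column 6, which forces (5,6) = 3.
Row 6 now contains 3, so (6,4) = 5.
Filled in: 6 1 3 4 2 5 / 1 3 6 2 5 4 / 3 2 5 1 4 6 / 2 5 4 3 6 1 / 5 4 2 6 1 3 / 4 6 1 5 3 2.

6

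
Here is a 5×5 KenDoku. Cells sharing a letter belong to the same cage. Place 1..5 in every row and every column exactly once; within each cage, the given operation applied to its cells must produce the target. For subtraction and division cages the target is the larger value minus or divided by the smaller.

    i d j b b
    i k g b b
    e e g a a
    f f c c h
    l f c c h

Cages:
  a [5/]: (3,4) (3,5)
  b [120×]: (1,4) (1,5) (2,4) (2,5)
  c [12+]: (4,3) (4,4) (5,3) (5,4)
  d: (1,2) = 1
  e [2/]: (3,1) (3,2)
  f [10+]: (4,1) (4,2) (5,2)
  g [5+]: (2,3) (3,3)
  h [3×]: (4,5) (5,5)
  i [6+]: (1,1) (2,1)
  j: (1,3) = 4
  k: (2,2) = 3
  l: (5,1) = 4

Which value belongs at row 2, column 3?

2

D is a freebie, which forces (1,2) = 1.
Cage j is given; hence (1,3) = 4.
K is a freebie, which forces (2,2) = 3.
Cage l is given, which forces (5,1) = 4.
The two cells of cage i must have sum 6, which forces (1,1) = 5.
Cage i's pair has sum 6, which forces (2,1) = 1.
The two cells of cage g must have sum 5, which forces (2,3) = 2.
Column 1 now contains 1, so (3,1) = 2.
2 is placed in row 3, which forces (3,2) = 4.
Cage g's pair has sum 5, which forces (3,3) = 3.
Column 1 now contains 1; hence (4,1) = 3.
Row 4 already has 3; hence (4,5) = 1.
Column 5 already has 1, leaving (5,5) = 3.
The 4 cells of cage b must have product 120; hence (1,4) = 3.
3 is placed in column 5; hence (1,5) = 2.
Cage a needs two cells with quotient 5, which forces (3,4) = 1.
Column 5 already has 1, leaving (3,5) = 5.
Row 4 now contains 1, so (4,3) = 5.
Cage c needs sum 12, which forces (4,4) = 4.
The 4 cells of cage c must have sum 12, which forces (5,3) = 1.
Cage c has sum 12, so (5,4) = 2.
Column 4 already has 4, so (2,4) = 5.
5 is placed in column 5, leaving (2,5) = 4.
Row 4 already has 5, so (4,2) = 2.
Row 5 now contains 2, so (5,2) = 5.
Filled in: 5 1 4 3 2 / 1 3 2 5 4 / 2 4 3 1 5 / 3 2 5 4 1 / 4 5 1 2 3.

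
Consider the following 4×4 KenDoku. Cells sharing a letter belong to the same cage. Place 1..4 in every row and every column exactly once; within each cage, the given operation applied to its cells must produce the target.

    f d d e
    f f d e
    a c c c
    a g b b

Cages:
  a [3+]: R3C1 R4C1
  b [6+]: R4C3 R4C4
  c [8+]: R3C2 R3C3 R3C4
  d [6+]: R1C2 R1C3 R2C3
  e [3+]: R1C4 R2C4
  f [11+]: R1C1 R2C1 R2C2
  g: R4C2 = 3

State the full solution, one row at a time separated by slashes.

4 2 3 1 / 3 4 1 2 / 2 1 4 3 / 1 3 2 4

Cage f has sum 11, leaving R1C1 = 4.
The 3 cells of cage f must have sum 11; hence R2C1 = 3.
Cage f has sum 11, so R2C2 = 4.
G is a freebie; hence R4C2 = 3.
The 3 cells of cage d must have sum 6, so R1C3 = 3.
Column 2 now contains 3, leaving R3C2 = 1.
3 is placed in column 3, leaving R3C3 = 4.
Row 3 now contains 4, so R3C4 = 3.
4 is placed in column 3, so R4C3 = 2.
2 is placed in row 4; hence R4C4 = 4.
Column 2 now contains 1, leaving R1C2 = 2.
Row 1 now contains 2, leaving R1C4 = 1.
Column 3 now contains 2, leaving R2C3 = 1.
Column 4 already has 1, which forces R2C4 = 2.
1 is placed in row 3; hence R3C1 = 2.
2 is placed in row 4; hence R4C1 = 1.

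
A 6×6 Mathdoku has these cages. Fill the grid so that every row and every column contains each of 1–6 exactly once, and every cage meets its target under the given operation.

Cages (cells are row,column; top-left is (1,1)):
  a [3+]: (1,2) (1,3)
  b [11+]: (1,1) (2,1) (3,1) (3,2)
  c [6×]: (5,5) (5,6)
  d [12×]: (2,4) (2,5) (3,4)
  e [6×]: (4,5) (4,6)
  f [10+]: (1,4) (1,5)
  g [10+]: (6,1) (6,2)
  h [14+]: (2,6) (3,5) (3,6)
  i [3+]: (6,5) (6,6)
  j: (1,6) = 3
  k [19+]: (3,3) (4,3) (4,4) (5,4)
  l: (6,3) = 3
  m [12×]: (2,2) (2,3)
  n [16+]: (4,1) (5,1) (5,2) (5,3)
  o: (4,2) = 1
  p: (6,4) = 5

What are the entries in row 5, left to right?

3 5 4 2 1 6

Cage j is given, so (1,6) = 3.
O is a freebie, which forces (4,2) = 1.
Cage l is a single given cell, leaving (6,3) = 3.
Cage p is a single given cell; hence (6,4) = 5.
Column 2 already has 1, so (1,2) = 2.
Cage a needs two cells with sum 3, leaving (1,3) = 1.
The two cells of cage e must have product 6; hence (4,5) = 3.
Cage e's pair has product 6, which forces (4,6) = 2.
Column 6 already has 2; hence (6,6) = 1.
Cage c's pair has product 6, so (5,5) = 1.
1 is placed in column 6, leaving (5,6) = 6.
1 is placed in row 6, so (6,5) = 2.
The 3 cells of cage h must have sum 14, leaving (2,6) = 5.
The 3 cells of cage h must have sum 14, so (3,5) = 5.
Column 6 already has 6, which forces (3,6) = 4.
Cage k needs sum 19, leaving (4,4) = 6.
Column 4 now contains 6, leaving (1,4) = 4.
The two cells of cage f must have sum 10, leaving (1,5) = 6.
Column 5 already has 6, leaving (2,5) = 4.
4 is placed in row 3, so (3,2) = 3.
4 is placed in row 3, which forces (3,3) = 6.
4 is placed in row 1, leaving (1,1) = 5.
3 is placed in column 2, leaving (2,2) = 6.
4 is placed in row 2, so (2,3) = 2.
Cage d has product 12, leaving (2,4) = 3.
Cage d needs product 12, leaving (3,4) = 1.
Column 1 already has 5; hence (4,1) = 4.
Row 4 now contains 4, leaving (4,3) = 5.
Column 3 now contains 5; hence (5,3) = 4.
Column 4 now contains 3; hence (5,4) = 2.
4 is placed in column 1, so (6,1) = 6.
Column 2 now contains 6, so (6,2) = 4.
Row 2 already has 2; hence (2,1) = 1.
1 is placed in row 3, which forces (3,1) = 2.
Row 5 already has 2, leaving (5,1) = 3.
Row 5 now contains 4, which forces (5,2) = 5.
The full grid is 5 2 1 4 6 3 / 1 6 2 3 4 5 / 2 3 6 1 5 4 / 4 1 5 6 3 2 / 3 5 4 2 1 6 / 6 4 3 5 2 1.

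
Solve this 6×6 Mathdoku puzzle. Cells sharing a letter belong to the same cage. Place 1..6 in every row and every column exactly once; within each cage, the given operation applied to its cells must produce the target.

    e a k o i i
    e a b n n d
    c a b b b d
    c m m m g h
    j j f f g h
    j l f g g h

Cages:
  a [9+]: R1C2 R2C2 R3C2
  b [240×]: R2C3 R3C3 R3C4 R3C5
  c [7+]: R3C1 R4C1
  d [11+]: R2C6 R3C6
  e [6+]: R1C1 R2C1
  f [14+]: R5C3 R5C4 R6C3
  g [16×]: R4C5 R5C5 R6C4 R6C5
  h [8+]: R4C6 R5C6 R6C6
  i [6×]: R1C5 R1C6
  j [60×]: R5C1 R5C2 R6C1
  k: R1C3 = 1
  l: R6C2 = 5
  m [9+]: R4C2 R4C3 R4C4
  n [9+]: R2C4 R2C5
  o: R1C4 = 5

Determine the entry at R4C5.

K is a freebie; hence R1C3 = 1.
Cage o is a single given cell, so R1C4 = 5.
L is a freebie, leaving R6C2 = 5.
Cage g needs product 16, leaving R6C4 = 2.
The 3 cells of cage j must have product 60, which forces R5C1 = 5.
In row 1, 6 can only go at R1C2, so R1C2 = 6.
In row 1, 4 can only go at R1C1, so R1C1 = 4.
Column 1 already has 4, so R2C1 = 2.
Row 2 now contains 2, which forces R2C2 = 1.
Column 2 already has 1, leaving R3C2 = 2.
Column 2 already has 2; hence R5C2 = 4.
4 is placed in row 5, so R5C4 = 6.
Cage b has product 240, so R2C3 = 4.
Row 2 now contains 4; hence R2C4 = 3.
Column 4 already has 3, leaving R3C4 = 4.
4 is placed in column 2, so R4C2 = 3.
4 is placed in column 4, which forces R4C4 = 1.
6 is placed in row 5, which forces R5C3 = 2.
Row 5 now contains 2, leaving R5C5 = 1.
Row 5 now contains 1, so R5C6 = 3.
Cage j has product 60, leaving R6C1 = 3.
The 3 cells of cage f must have sum 14, leaving R6C3 = 6.
Column 5 now contains 1, so R6C5 = 4.
4 is placed in row 6, which forces R6C6 = 1.
Cage i's pair has product 6, which forces R1C5 = 3.
Column 6 already has 3, so R1C6 = 2.
Cage n's pair has sum 9; hence R2C5 = 6.
Row 2 now contains 6, which forces R2C6 = 5.
Cage c's pair has sum 7, leaving R3C1 = 1.
3 is placed in column 5, so R3C5 = 5.
Column 6 now contains 5, leaving R3C6 = 6.
Row 4 already has 1, so R4C1 = 6.
Column 3 now contains 2, leaving R4C3 = 5.
4 is placed in column 5; hence R4C5 = 2.
Cage h needs sum 8; hence R4C6 = 4.
5 is placed in row 3, leaving R3C3 = 3.
Completed grid: 4 6 1 5 3 2 / 2 1 4 3 6 5 / 1 2 3 4 5 6 / 6 3 5 1 2 4 / 5 4 2 6 1 3 / 3 5 6 2 4 1.

2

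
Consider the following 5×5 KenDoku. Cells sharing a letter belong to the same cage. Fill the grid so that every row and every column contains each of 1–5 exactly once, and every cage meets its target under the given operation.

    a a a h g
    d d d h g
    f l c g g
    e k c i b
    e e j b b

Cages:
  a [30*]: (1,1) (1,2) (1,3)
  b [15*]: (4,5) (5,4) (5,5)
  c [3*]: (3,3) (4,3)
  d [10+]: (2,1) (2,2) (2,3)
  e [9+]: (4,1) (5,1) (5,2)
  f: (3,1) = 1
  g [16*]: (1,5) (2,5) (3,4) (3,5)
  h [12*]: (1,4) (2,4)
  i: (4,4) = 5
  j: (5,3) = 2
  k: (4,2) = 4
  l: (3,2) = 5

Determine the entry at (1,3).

Cage f is given, leaving (3,1) = 1.
Cage l is given; hence (3,2) = 5.
Row 3 now contains 1, which forces (3,3) = 3.
Cage g needs product 16, which forces (3,4) = 2.
Row 3 now contains 1, which forces (3,5) = 4.
Cage k is a single given cell, leaving (4,2) = 4.
3 is placed in column 3; hence (4,3) = 1.
I is a freebie; hence (4,4) = 5.
5 is placed in row 4; hence (4,5) = 3.
J is a freebie, so (5,3) = 2.
2 is placed in column 3; hence (1,3) = 5.
Column 3 already has 5, so (2,3) = 4.
Row 2 now contains 4, leaving (2,4) = 3.
3 is placed in row 4, so (4,1) = 2.
Cage e needs sum 9, leaving (5,1) = 4.
Cage e needs sum 9, which forces (5,2) = 3.
The 3 cells of cage b must have product 15, so (5,4) = 1.
Cage b needs product 15, leaving (5,5) = 5.
Column 1 already has 2, so (1,1) = 3.
Column 2 now contains 3; hence (1,2) = 2.
3 is placed in column 4, leaving (1,4) = 4.
Row 1 already has 2, which forces (1,5) = 1.
Column 1 already has 2; hence (2,1) = 5.
The 3 cells of cage d must have sum 10; hence (2,2) = 1.
Column 5 already has 1, leaving (2,5) = 2.
Filled in: 3 2 5 4 1 / 5 1 4 3 2 / 1 5 3 2 4 / 2 4 1 5 3 / 4 3 2 1 5.

5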